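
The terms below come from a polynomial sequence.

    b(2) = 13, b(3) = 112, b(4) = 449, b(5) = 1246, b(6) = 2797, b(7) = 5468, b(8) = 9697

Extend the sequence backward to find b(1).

99, 337, 797, 1551, 2671, 4229
238, 460, 754, 1120, 1558
222, 294, 366, 438
72, 72, 72
The fourth differences are constant at 72.
Work back: 222 − 72 = 150;  238 − 150 = 88;  99 − 88 = 11;  13 − 11 = 2

2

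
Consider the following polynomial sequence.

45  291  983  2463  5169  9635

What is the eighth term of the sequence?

26463

Δ: 246  692  1480  2706  4466
Δ²: 446  788  1226  1760
Δ³: 342  438  534
Δ⁴: 96  96
The fourth differences are constant (96).
534 + 96 = 630;  1760 + 630 = 2390;  4466 + 2390 = 6856;  9635 + 6856 = 16491
630 + 96 = 726;  2390 + 726 = 3116;  6856 + 3116 = 9972;  16491 + 9972 = 26463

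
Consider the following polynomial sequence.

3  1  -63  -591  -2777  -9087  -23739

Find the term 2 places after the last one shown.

-106581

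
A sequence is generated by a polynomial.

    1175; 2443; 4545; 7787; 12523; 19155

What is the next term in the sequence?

28133

Δ: 1268, 2102, 3242, 4736, 6632
Δ²: 834, 1140, 1494, 1896
Δ³: 306, 354, 402
Δ⁴: 48, 48
The fourth differences are constant (48).
402 + 48 = 450;  1896 + 450 = 2346;  6632 + 2346 = 8978;  19155 + 8978 = 28133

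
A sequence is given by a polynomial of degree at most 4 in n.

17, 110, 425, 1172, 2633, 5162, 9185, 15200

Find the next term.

D1: 93  315  747  1461  2529  4023  6015
D2: 222  432  714  1068  1494  1992
D3: 210  282  354  426  498
D4: 72  72  72  72
Fourth differences constant at 72.
498 + 72 = 570;  1992 + 570 = 2562;  6015 + 2562 = 8577;  15200 + 8577 = 23777

23777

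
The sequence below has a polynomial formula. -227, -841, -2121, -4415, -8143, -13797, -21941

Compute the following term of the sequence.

D1: -614 , -1280 , -2294 , -3728 , -5654 , -8144
D2: -666 , -1014 , -1434 , -1926 , -2490
D3: -348 , -420 , -492 , -564
D4: -72 , -72 , -72
Fourth differences constant at -72.
-564 − 72 = -636;  -2490 − 636 = -3126;  -8144 − 3126 = -11270;  -21941 − 11270 = -33211

-33211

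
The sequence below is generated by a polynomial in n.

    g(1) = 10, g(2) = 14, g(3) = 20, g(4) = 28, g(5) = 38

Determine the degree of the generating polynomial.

First differences: 4, 6, 8, 10
Second differences: 2, 2, 2
The second differences are constant, so the polynomial has degree 2.

2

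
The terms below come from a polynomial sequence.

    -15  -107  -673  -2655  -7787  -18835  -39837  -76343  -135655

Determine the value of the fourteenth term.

-1182755

D1: -92  -566  -1982  -5132  -11048  -21002  -36506  -59312
D2: -474  -1416  -3150  -5916  -9954  -15504  -22806
D3: -942  -1734  -2766  -4038  -5550  -7302
D4: -792  -1032  -1272  -1512  -1752
D5: -240  -240  -240  -240
Constant fifth difference = -240, so extend:
-1752 − 240 = -1992;  -7302 − 1992 = -9294;  -22806 − 9294 = -32100;  -59312 − 32100 = -91412;  -135655 − 91412 = -227067
-1992 − 240 = -2232;  -9294 − 2232 = -11526;  -32100 − 11526 = -43626;  -91412 − 43626 = -135038;  -227067 − 135038 = -362105
-2232 − 240 = -2472;  -11526 − 2472 = -13998;  -43626 − 13998 = -57624;  -135038 − 57624 = -192662;  -362105 − 192662 = -554767
-2472 − 240 = -2712;  -13998 − 2712 = -16710;  -57624 − 16710 = -74334;  -192662 − 74334 = -266996;  -554767 − 266996 = -821763
-2712 − 240 = -2952;  -16710 − 2952 = -19662;  -74334 − 19662 = -93996;  -266996 − 93996 = -360992;  -821763 − 360992 = -1182755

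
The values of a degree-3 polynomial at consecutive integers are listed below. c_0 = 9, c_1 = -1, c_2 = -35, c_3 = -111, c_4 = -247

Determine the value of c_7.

-10, -34, -76, -136
-24, -42, -60
-18, -18
The third differences are constant (-18).
-60 − 18 = -78;  -136 − 78 = -214;  -247 − 214 = -461
-78 − 18 = -96;  -214 − 96 = -310;  -461 − 310 = -771
-96 − 18 = -114;  -310 − 114 = -424;  -771 − 424 = -1195

-1195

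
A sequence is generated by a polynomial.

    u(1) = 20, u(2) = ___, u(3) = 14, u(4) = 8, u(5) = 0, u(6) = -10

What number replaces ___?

18

Using the last 4 terms:
Δ: -6  -8  -10
Δ²: -2  -2
Constant second difference = -2.
Extend backward: -6 + 2 = -4;  14 + 4 = 18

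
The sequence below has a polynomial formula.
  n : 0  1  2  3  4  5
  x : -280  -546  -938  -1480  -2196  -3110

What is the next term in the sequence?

-4246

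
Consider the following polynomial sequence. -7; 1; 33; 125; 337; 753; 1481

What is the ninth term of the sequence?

4425

8, 32, 92, 212, 416, 728
24, 60, 120, 204, 312
36, 60, 84, 108
24, 24, 24
Constant fourth difference = 24, so extend:
108 + 24 = 132;  312 + 132 = 444;  728 + 444 = 1172;  1481 + 1172 = 2653
132 + 24 = 156;  444 + 156 = 600;  1172 + 600 = 1772;  2653 + 1772 = 4425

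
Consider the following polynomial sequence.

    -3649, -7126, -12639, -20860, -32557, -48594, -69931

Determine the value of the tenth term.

Δ: -3477, -5513, -8221, -11697, -16037, -21337
Δ²: -2036, -2708, -3476, -4340, -5300
Δ³: -672, -768, -864, -960
Δ⁴: -96, -96, -96
The fourth differences are constant (-96).
-960 − 96 = -1056;  -5300 − 1056 = -6356;  -21337 − 6356 = -27693;  -69931 − 27693 = -97624
-1056 − 96 = -1152;  -6356 − 1152 = -7508;  -27693 − 7508 = -35201;  -97624 − 35201 = -132825
-1152 − 96 = -1248;  -7508 − 1248 = -8756;  -35201 − 8756 = -43957;  -132825 − 43957 = -176782

-176782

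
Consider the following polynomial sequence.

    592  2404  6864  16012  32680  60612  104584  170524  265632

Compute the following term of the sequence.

Δ: 1812 , 4460 , 9148 , 16668 , 27932 , 43972 , 65940 , 95108
Δ²: 2648 , 4688 , 7520 , 11264 , 16040 , 21968 , 29168
Δ³: 2040 , 2832 , 3744 , 4776 , 5928 , 7200
Δ⁴: 792 , 912 , 1032 , 1152 , 1272
Δ⁵: 120 , 120 , 120 , 120
Fifth differences constant at 120.
1272 + 120 = 1392;  7200 + 1392 = 8592;  29168 + 8592 = 37760;  95108 + 37760 = 132868;  265632 + 132868 = 398500

398500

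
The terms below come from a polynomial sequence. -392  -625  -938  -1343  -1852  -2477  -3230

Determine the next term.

D1: -233, -313, -405, -509, -625, -753
D2: -80, -92, -104, -116, -128
D3: -12, -12, -12, -12
The third differences are constant (-12).
-128 − 12 = -140;  -753 − 140 = -893;  -3230 − 893 = -4123

-4123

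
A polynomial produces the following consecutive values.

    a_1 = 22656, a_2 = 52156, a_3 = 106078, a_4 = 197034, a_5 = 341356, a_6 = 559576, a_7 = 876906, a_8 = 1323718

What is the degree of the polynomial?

5

D1: 29500, 53922, 90956, 144322, 218220, 317330, 446812
D2: 24422, 37034, 53366, 73898, 99110, 129482
D3: 12612, 16332, 20532, 25212, 30372
D4: 3720, 4200, 4680, 5160
D5: 480, 480, 480
The fifth differences are constant, so the polynomial has degree 5.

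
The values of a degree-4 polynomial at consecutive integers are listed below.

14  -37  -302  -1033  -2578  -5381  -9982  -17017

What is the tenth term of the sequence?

-51, -265, -731, -1545, -2803, -4601, -7035
-214, -466, -814, -1258, -1798, -2434
-252, -348, -444, -540, -636
-96, -96, -96, -96
Fourth differences constant at -96.
-636 − 96 = -732;  -2434 − 732 = -3166;  -7035 − 3166 = -10201;  -17017 − 10201 = -27218
-732 − 96 = -828;  -3166 − 828 = -3994;  -10201 − 3994 = -14195;  -27218 − 14195 = -41413

-41413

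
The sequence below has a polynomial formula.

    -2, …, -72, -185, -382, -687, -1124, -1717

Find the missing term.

-19

Using the last 6 terms:
-113, -197, -305, -437, -593
-84, -108, -132, -156
-24, -24, -24
Constant third difference = -24.
Extend backward: -84 + 24 = -60;  -113 + 60 = -53;  -72 + 53 = -19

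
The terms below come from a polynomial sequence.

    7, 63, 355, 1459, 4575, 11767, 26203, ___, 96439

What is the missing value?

52395

Using the first 7 terms:
56, 292, 1104, 3116, 7192, 14436
236, 812, 2012, 4076, 7244
576, 1200, 2064, 3168
624, 864, 1104
240, 240
Constant fifth difference = 240.
Extend forward: 1104 + 240 = 1344;  3168 + 1344 = 4512;  7244 + 4512 = 11756;  14436 + 11756 = 26192;  26203 + 26192 = 52395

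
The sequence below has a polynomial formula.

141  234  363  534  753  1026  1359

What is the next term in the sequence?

1758

First differences: 93  129  171  219  273  333
Second differences: 36  42  48  54  60
Third differences: 6  6  6  6
Constant third difference = 6, so extend:
60 + 6 = 66;  333 + 66 = 399;  1359 + 399 = 1758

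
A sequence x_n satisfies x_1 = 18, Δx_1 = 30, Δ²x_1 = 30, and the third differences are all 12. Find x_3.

Build the table forward from the leading diagonal:
Δ³: 12  12  12
Δ²: 30  42  54
Δ: 30  60  102
x: 18  48  108

108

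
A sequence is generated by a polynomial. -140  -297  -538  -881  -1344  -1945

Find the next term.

-2702

D1: -157, -241, -343, -463, -601
D2: -84, -102, -120, -138
D3: -18, -18, -18
Third differences constant at -18.
-138 − 18 = -156;  -601 − 156 = -757;  -1945 − 757 = -2702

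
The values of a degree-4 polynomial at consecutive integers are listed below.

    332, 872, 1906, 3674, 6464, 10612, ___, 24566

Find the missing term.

Using the first 6 terms:
First differences: 540, 1034, 1768, 2790, 4148
Second differences: 494, 734, 1022, 1358
Third differences: 240, 288, 336
Fourth differences: 48, 48
Constant fourth difference = 48.
Extend forward: 336 + 48 = 384;  1358 + 384 = 1742;  4148 + 1742 = 5890;  10612 + 5890 = 16502

16502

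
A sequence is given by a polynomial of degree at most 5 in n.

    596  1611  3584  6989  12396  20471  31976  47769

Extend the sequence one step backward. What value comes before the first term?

D1: 1015  1973  3405  5407  8075  11505  15793
D2: 958  1432  2002  2668  3430  4288
D3: 474  570  666  762  858
D4: 96  96  96  96
The fourth differences are constant at 96.
Work back: 474 − 96 = 378;  958 − 378 = 580;  1015 − 580 = 435;  596 − 435 = 161

161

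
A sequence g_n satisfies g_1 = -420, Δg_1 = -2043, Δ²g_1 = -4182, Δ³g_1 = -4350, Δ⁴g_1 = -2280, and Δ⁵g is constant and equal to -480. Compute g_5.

-53364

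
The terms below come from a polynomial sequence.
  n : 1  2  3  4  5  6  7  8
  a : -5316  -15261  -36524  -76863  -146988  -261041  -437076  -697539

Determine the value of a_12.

-3213191

Δ: -9945, -21263, -40339, -70125, -114053, -176035, -260463
Δ²: -11318, -19076, -29786, -43928, -61982, -84428
Δ³: -7758, -10710, -14142, -18054, -22446
Δ⁴: -2952, -3432, -3912, -4392
Δ⁵: -480, -480, -480
Constant fifth difference = -480, so extend:
-4392 − 480 = -4872;  -22446 − 4872 = -27318;  -84428 − 27318 = -111746;  -260463 − 111746 = -372209;  -697539 − 372209 = -1069748
-4872 − 480 = -5352;  -27318 − 5352 = -32670;  -111746 − 32670 = -144416;  -372209 − 144416 = -516625;  -1069748 − 516625 = -1586373
-5352 − 480 = -5832;  -32670 − 5832 = -38502;  -144416 − 38502 = -182918;  -516625 − 182918 = -699543;  -1586373 − 699543 = -2285916
-5832 − 480 = -6312;  -38502 − 6312 = -44814;  -182918 − 44814 = -227732;  -699543 − 227732 = -927275;  -2285916 − 927275 = -3213191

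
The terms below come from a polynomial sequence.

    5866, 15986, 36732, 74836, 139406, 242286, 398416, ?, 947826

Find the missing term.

Using the first 7 terms:
Δ: 10120  20746  38104  64570  102880  156130
Δ²: 10626  17358  26466  38310  53250
Δ³: 6732  9108  11844  14940
Δ⁴: 2376  2736  3096
Δ⁵: 360  360
Constant fifth difference = 360.
Extend forward: 3096 + 360 = 3456;  14940 + 3456 = 18396;  53250 + 18396 = 71646;  156130 + 71646 = 227776;  398416 + 227776 = 626192

626192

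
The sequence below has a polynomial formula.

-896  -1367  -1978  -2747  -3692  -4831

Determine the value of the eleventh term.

-14066

D1: -471  -611  -769  -945  -1139
D2: -140  -158  -176  -194
D3: -18  -18  -18
The third differences are constant (-18).
-194 − 18 = -212;  -1139 − 212 = -1351;  -4831 − 1351 = -6182
-212 − 18 = -230;  -1351 − 230 = -1581;  -6182 − 1581 = -7763
-230 − 18 = -248;  -1581 − 248 = -1829;  -7763 − 1829 = -9592
-248 − 18 = -266;  -1829 − 266 = -2095;  -9592 − 2095 = -11687
-266 − 18 = -284;  -2095 − 284 = -2379;  -11687 − 2379 = -14066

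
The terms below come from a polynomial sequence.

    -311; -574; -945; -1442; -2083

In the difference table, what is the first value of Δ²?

-108

First differences: -263, -371, -497, -641
Second differences: -108, -126, -144
Third differences: -18, -18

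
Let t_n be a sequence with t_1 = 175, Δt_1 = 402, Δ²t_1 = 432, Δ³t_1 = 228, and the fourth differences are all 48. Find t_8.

21721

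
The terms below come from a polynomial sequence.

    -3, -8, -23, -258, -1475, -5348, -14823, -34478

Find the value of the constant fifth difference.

-360

First differences: -5, -15, -235, -1217, -3873, -9475, -19655
Second differences: -10, -220, -982, -2656, -5602, -10180
Third differences: -210, -762, -1674, -2946, -4578
Fourth differences: -552, -912, -1272, -1632
Fifth differences: -360, -360, -360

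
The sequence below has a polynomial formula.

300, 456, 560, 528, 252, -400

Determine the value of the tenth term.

-10248

First differences: 156 , 104 , -32 , -276 , -652
Second differences: -52 , -136 , -244 , -376
Third differences: -84 , -108 , -132
Fourth differences: -24 , -24
Constant fourth difference = -24, so extend:
-132 − 24 = -156;  -376 − 156 = -532;  -652 − 532 = -1184;  -400 − 1184 = -1584
-156 − 24 = -180;  -532 − 180 = -712;  -1184 − 712 = -1896;  -1584 − 1896 = -3480
-180 − 24 = -204;  -712 − 204 = -916;  -1896 − 916 = -2812;  -3480 − 2812 = -6292
-204 − 24 = -228;  -916 − 228 = -1144;  -2812 − 1144 = -3956;  -6292 − 3956 = -10248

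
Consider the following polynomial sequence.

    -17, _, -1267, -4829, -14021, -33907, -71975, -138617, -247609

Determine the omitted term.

Using the last 7 terms:
D1: -3562, -9192, -19886, -38068, -66642, -108992
D2: -5630, -10694, -18182, -28574, -42350
D3: -5064, -7488, -10392, -13776
D4: -2424, -2904, -3384
D5: -480, -480
Constant fifth difference = -480.
Extend backward: -2424 + 480 = -1944;  -5064 + 1944 = -3120;  -5630 + 3120 = -2510;  -3562 + 2510 = -1052;  -1267 + 1052 = -215

-215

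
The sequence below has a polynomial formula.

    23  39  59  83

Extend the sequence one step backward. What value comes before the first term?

11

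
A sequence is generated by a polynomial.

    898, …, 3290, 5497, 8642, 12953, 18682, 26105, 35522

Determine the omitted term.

Using the last 7 terms:
2207, 3145, 4311, 5729, 7423, 9417
938, 1166, 1418, 1694, 1994
228, 252, 276, 300
24, 24, 24
Constant fourth difference = 24.
Extend backward: 228 − 24 = 204;  938 − 204 = 734;  2207 − 734 = 1473;  3290 − 1473 = 1817

1817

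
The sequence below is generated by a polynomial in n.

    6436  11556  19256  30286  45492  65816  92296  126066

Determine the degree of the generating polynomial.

5120, 7700, 11030, 15206, 20324, 26480, 33770
2580, 3330, 4176, 5118, 6156, 7290
750, 846, 942, 1038, 1134
96, 96, 96, 96
The fourth differences are constant, so the polynomial has degree 4.

4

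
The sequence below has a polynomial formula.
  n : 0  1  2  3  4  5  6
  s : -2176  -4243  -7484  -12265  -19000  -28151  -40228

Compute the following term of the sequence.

-55789

D1: -2067 , -3241 , -4781 , -6735 , -9151 , -12077
D2: -1174 , -1540 , -1954 , -2416 , -2926
D3: -366 , -414 , -462 , -510
D4: -48 , -48 , -48
Fourth differences constant at -48.
-510 − 48 = -558;  -2926 − 558 = -3484;  -12077 − 3484 = -15561;  -40228 − 15561 = -55789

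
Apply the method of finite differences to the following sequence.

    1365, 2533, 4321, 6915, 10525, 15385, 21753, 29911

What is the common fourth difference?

Δ: 1168, 1788, 2594, 3610, 4860, 6368, 8158
Δ²: 620, 806, 1016, 1250, 1508, 1790
Δ³: 186, 210, 234, 258, 282
Δ⁴: 24, 24, 24, 24

24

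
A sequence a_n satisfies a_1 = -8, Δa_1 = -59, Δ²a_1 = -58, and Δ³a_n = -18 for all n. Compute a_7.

Build the table forward from the leading diagonal:
Third differences: -18, -18, -18, -18, -18, -18, -18
Second differences: -58, -76, -94, -112, -130, -148, -166
First differences: -59, -117, -193, -287, -399, -529, -677
a: -8, -67, -184, -377, -664, -1063, -1592

-1592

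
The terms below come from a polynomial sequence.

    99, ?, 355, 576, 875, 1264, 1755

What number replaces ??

Using the last 5 terms:
First differences: 221  299  389  491
Second differences: 78  90  102
Third differences: 12  12
Constant third difference = 12.
Extend backward: 78 − 12 = 66;  221 − 66 = 155;  355 − 155 = 200

200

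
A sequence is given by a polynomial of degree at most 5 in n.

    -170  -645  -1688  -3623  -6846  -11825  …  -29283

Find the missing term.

-19100

Using the first 6 terms:
-475  -1043  -1935  -3223  -4979
-568  -892  -1288  -1756
-324  -396  -468
-72  -72
Constant fourth difference = -72.
Extend forward: -468 − 72 = -540;  -1756 − 540 = -2296;  -4979 − 2296 = -7275;  -11825 − 7275 = -19100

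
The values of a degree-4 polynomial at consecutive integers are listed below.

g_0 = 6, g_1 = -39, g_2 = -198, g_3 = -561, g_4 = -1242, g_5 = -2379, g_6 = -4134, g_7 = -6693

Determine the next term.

-10266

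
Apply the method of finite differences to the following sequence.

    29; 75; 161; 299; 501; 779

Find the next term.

1145

Δ: 46 , 86 , 138 , 202 , 278
Δ²: 40 , 52 , 64 , 76
Δ³: 12 , 12 , 12
The third differences are constant (12).
76 + 12 = 88;  278 + 88 = 366;  779 + 366 = 1145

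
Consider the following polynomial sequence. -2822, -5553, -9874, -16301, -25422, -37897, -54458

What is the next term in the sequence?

-2731, -4321, -6427, -9121, -12475, -16561
-1590, -2106, -2694, -3354, -4086
-516, -588, -660, -732
-72, -72, -72
The fourth differences are constant (-72).
-732 − 72 = -804;  -4086 − 804 = -4890;  -16561 − 4890 = -21451;  -54458 − 21451 = -75909

-75909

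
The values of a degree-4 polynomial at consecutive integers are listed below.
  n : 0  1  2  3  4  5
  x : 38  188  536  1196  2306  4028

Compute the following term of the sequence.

Δ: 150 , 348 , 660 , 1110 , 1722
Δ²: 198 , 312 , 450 , 612
Δ³: 114 , 138 , 162
Δ⁴: 24 , 24
Constant fourth difference = 24, so extend:
162 + 24 = 186;  612 + 186 = 798;  1722 + 798 = 2520;  4028 + 2520 = 6548

6548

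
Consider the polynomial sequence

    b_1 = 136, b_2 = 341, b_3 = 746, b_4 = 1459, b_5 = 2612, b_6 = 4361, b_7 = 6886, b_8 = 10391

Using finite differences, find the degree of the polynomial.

Δ: 205, 405, 713, 1153, 1749, 2525, 3505
Δ²: 200, 308, 440, 596, 776, 980
Δ³: 108, 132, 156, 180, 204
Δ⁴: 24, 24, 24, 24
The fourth differences are constant, so the polynomial has degree 4.

4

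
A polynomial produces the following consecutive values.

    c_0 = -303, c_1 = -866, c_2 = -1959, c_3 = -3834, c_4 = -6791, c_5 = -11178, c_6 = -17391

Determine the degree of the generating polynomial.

-563, -1093, -1875, -2957, -4387, -6213
-530, -782, -1082, -1430, -1826
-252, -300, -348, -396
-48, -48, -48
The fourth differences are constant, so the polynomial has degree 4.

4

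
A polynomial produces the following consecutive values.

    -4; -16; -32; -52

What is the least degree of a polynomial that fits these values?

2

Δ: -12, -16, -20
Δ²: -4, -4
The second differences are constant, so the polynomial has degree 2.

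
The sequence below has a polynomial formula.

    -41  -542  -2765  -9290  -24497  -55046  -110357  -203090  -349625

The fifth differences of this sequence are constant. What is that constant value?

-480

Δ: -501, -2223, -6525, -15207, -30549, -55311, -92733, -146535
Δ²: -1722, -4302, -8682, -15342, -24762, -37422, -53802
Δ³: -2580, -4380, -6660, -9420, -12660, -16380
Δ⁴: -1800, -2280, -2760, -3240, -3720
Δ⁵: -480, -480, -480, -480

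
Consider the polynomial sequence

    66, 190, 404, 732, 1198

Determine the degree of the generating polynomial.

3

124, 214, 328, 466
90, 114, 138
24, 24
The third differences are constant, so the polynomial has degree 3.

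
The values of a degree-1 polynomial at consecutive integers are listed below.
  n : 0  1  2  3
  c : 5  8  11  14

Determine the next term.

D1: 3  3  3
Constant first difference = 3, so extend:
14 + 3 = 17

17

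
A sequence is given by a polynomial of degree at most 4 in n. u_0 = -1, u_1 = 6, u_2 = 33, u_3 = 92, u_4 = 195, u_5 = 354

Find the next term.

581

Δ: 7 , 27 , 59 , 103 , 159
Δ²: 20 , 32 , 44 , 56
Δ³: 12 , 12 , 12
Constant third difference = 12, so extend:
56 + 12 = 68;  159 + 68 = 227;  354 + 227 = 581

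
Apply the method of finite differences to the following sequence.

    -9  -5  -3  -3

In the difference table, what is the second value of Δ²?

-2

Δ: 4, 2, 0
Δ²: -2, -2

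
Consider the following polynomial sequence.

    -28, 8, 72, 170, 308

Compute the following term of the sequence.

492

36 , 64 , 98 , 138
28 , 34 , 40
6 , 6
Third differences constant at 6.
40 + 6 = 46;  138 + 46 = 184;  308 + 184 = 492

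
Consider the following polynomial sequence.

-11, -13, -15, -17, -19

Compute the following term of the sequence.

-21

Δ: -2 , -2 , -2 , -2
The first differences are constant (-2).
-19 − 2 = -21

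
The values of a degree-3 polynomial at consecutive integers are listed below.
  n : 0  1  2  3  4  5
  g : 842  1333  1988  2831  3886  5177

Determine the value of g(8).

10706

First differences: 491 , 655 , 843 , 1055 , 1291
Second differences: 164 , 188 , 212 , 236
Third differences: 24 , 24 , 24
The third differences are constant (24).
236 + 24 = 260;  1291 + 260 = 1551;  5177 + 1551 = 6728
260 + 24 = 284;  1551 + 284 = 1835;  6728 + 1835 = 8563
284 + 24 = 308;  1835 + 308 = 2143;  8563 + 2143 = 10706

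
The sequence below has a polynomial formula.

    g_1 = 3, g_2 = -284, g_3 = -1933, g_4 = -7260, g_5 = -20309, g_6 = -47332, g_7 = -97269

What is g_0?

-4

First differences: -287  -1649  -5327  -13049  -27023  -49937
Second differences: -1362  -3678  -7722  -13974  -22914
Third differences: -2316  -4044  -6252  -8940
Fourth differences: -1728  -2208  -2688
Fifth differences: -480  -480
The fifth differences are constant at -480.
Work back: -1728 + 480 = -1248;  -2316 + 1248 = -1068;  -1362 + 1068 = -294;  -287 + 294 = 7;  3 − 7 = -4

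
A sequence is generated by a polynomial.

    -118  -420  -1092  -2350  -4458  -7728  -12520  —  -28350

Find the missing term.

Using the first 7 terms:
First differences: -302, -672, -1258, -2108, -3270, -4792
Second differences: -370, -586, -850, -1162, -1522
Third differences: -216, -264, -312, -360
Fourth differences: -48, -48, -48
Constant fourth difference = -48.
Extend forward: -360 − 48 = -408;  -1522 − 408 = -1930;  -4792 − 1930 = -6722;  -12520 − 6722 = -19242

-19242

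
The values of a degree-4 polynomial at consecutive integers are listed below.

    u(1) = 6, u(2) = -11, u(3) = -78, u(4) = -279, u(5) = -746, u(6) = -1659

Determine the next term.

-17, -67, -201, -467, -913
-50, -134, -266, -446
-84, -132, -180
-48, -48
Fourth differences constant at -48.
-180 − 48 = -228;  -446 − 228 = -674;  -913 − 674 = -1587;  -1659 − 1587 = -3246

-3246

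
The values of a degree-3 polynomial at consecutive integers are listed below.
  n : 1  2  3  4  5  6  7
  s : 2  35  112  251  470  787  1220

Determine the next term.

1787

D1: 33, 77, 139, 219, 317, 433
D2: 44, 62, 80, 98, 116
D3: 18, 18, 18, 18
Constant third difference = 18, so extend:
116 + 18 = 134;  433 + 134 = 567;  1220 + 567 = 1787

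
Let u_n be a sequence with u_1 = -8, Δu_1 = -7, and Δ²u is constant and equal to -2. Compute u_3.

-24

Build the table forward from the leading diagonal:
D2: -2, -2, -2
D1: -7, -9, -11
u: -8, -15, -24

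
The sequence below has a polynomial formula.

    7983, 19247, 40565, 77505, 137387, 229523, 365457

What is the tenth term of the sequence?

First differences: 11264, 21318, 36940, 59882, 92136, 135934
Second differences: 10054, 15622, 22942, 32254, 43798
Third differences: 5568, 7320, 9312, 11544
Fourth differences: 1752, 1992, 2232
Fifth differences: 240, 240
The fifth differences are constant (240).
2232 + 240 = 2472;  11544 + 2472 = 14016;  43798 + 14016 = 57814;  135934 + 57814 = 193748;  365457 + 193748 = 559205
2472 + 240 = 2712;  14016 + 2712 = 16728;  57814 + 16728 = 74542;  193748 + 74542 = 268290;  559205 + 268290 = 827495
2712 + 240 = 2952;  16728 + 2952 = 19680;  74542 + 19680 = 94222;  268290 + 94222 = 362512;  827495 + 362512 = 1190007

1190007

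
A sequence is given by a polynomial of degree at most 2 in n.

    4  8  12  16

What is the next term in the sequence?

Δ: 4, 4, 4
First differences constant at 4.
16 + 4 = 20

20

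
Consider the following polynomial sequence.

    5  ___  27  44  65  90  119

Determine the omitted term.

Using the last 5 terms:
D1: 17, 21, 25, 29
D2: 4, 4, 4
Constant second difference = 4.
Extend backward: 17 − 4 = 13;  27 − 13 = 14

14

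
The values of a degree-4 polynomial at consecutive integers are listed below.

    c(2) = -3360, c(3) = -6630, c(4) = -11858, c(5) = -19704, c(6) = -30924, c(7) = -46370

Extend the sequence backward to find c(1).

-1484

D1: -3270  -5228  -7846  -11220  -15446
D2: -1958  -2618  -3374  -4226
D3: -660  -756  -852
D4: -96  -96
The fourth differences are constant at -96.
Work back: -660 + 96 = -564;  -1958 + 564 = -1394;  -3270 + 1394 = -1876;  -3360 + 1876 = -1484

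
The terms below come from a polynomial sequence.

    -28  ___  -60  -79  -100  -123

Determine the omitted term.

-43

Using the last 4 terms:
-19, -21, -23
-2, -2
Constant second difference = -2.
Extend backward: -19 + 2 = -17;  -60 + 17 = -43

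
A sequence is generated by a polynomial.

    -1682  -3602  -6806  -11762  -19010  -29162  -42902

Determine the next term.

-60986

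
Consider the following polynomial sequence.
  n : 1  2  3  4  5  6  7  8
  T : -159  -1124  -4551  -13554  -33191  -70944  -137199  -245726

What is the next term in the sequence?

D1: -965, -3427, -9003, -19637, -37753, -66255, -108527
D2: -2462, -5576, -10634, -18116, -28502, -42272
D3: -3114, -5058, -7482, -10386, -13770
D4: -1944, -2424, -2904, -3384
D5: -480, -480, -480
Fifth differences constant at -480.
-3384 − 480 = -3864;  -13770 − 3864 = -17634;  -42272 − 17634 = -59906;  -108527 − 59906 = -168433;  -245726 − 168433 = -414159

-414159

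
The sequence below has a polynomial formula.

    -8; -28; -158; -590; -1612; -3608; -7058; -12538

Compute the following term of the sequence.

-20720

Δ: -20  -130  -432  -1022  -1996  -3450  -5480
Δ²: -110  -302  -590  -974  -1454  -2030
Δ³: -192  -288  -384  -480  -576
Δ⁴: -96  -96  -96  -96
Constant fourth difference = -96, so extend:
-576 − 96 = -672;  -2030 − 672 = -2702;  -5480 − 2702 = -8182;  -12538 − 8182 = -20720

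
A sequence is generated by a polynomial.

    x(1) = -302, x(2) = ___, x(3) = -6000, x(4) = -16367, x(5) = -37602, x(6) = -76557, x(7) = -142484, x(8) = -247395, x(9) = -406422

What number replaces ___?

Using the last 7 terms:
D1: -10367  -21235  -38955  -65927  -104911  -159027
D2: -10868  -17720  -26972  -38984  -54116
D3: -6852  -9252  -12012  -15132
D4: -2400  -2760  -3120
D5: -360  -360
Constant fifth difference = -360.
Extend backward: -2400 + 360 = -2040;  -6852 + 2040 = -4812;  -10868 + 4812 = -6056;  -10367 + 6056 = -4311;  -6000 + 4311 = -1689

-1689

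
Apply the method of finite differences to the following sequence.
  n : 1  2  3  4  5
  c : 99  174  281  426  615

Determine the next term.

75 , 107 , 145 , 189
32 , 38 , 44
6 , 6
Third differences constant at 6.
44 + 6 = 50;  189 + 50 = 239;  615 + 239 = 854

854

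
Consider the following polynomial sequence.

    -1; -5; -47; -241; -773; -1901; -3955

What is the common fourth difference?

-72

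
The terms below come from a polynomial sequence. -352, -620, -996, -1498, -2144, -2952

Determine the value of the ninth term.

-6528

First differences: -268, -376, -502, -646, -808
Second differences: -108, -126, -144, -162
Third differences: -18, -18, -18
Constant third difference = -18, so extend:
-162 − 18 = -180;  -808 − 180 = -988;  -2952 − 988 = -3940
-180 − 18 = -198;  -988 − 198 = -1186;  -3940 − 1186 = -5126
-198 − 18 = -216;  -1186 − 216 = -1402;  -5126 − 1402 = -6528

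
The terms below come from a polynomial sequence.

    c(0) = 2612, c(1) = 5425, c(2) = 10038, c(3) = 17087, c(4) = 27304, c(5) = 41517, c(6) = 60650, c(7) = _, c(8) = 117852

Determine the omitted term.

85723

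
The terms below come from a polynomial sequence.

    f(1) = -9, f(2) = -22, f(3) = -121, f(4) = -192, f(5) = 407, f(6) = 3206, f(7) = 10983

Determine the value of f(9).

60983

First differences: -13, -99, -71, 599, 2799, 7777
Second differences: -86, 28, 670, 2200, 4978
Third differences: 114, 642, 1530, 2778
Fourth differences: 528, 888, 1248
Fifth differences: 360, 360
The fifth differences are constant (360).
1248 + 360 = 1608;  2778 + 1608 = 4386;  4978 + 4386 = 9364;  7777 + 9364 = 17141;  10983 + 17141 = 28124
1608 + 360 = 1968;  4386 + 1968 = 6354;  9364 + 6354 = 15718;  17141 + 15718 = 32859;  28124 + 32859 = 60983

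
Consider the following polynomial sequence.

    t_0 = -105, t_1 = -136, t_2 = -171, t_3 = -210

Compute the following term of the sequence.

-253

D1: -31, -35, -39
D2: -4, -4
The second differences are constant (-4).
-39 − 4 = -43;  -210 − 43 = -253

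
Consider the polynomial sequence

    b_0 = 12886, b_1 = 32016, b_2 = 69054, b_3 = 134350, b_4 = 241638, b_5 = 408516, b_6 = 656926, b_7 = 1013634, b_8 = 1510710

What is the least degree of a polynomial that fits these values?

5

D1: 19130, 37038, 65296, 107288, 166878, 248410, 356708, 497076
D2: 17908, 28258, 41992, 59590, 81532, 108298, 140368
D3: 10350, 13734, 17598, 21942, 26766, 32070
D4: 3384, 3864, 4344, 4824, 5304
D5: 480, 480, 480, 480
The fifth differences are constant, so the polynomial has degree 5.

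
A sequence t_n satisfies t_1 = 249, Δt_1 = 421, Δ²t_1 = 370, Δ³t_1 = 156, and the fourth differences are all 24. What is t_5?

Build the table forward from the leading diagonal:
Fourth differences: 24  24  24  24  24
Third differences: 156  180  204  228  252
Second differences: 370  526  706  910  1138
First differences: 421  791  1317  2023  2933
t: 249  670  1461  2778  4801

4801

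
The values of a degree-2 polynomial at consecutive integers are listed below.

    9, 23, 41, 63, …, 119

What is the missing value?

89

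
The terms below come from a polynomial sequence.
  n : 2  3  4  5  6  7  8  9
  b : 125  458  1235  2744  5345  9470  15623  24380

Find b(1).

333  777  1509  2601  4125  6153  8757
444  732  1092  1524  2028  2604
288  360  432  504  576
72  72  72  72
The fourth differences are constant at 72.
Work back: 288 − 72 = 216;  444 − 216 = 228;  333 − 228 = 105;  125 − 105 = 20

20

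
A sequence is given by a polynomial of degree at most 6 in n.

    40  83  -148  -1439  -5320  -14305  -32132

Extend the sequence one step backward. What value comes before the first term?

First differences: 43, -231, -1291, -3881, -8985, -17827
Second differences: -274, -1060, -2590, -5104, -8842
Third differences: -786, -1530, -2514, -3738
Fourth differences: -744, -984, -1224
Fifth differences: -240, -240
The fifth differences are constant at -240.
Work back: -744 + 240 = -504;  -786 + 504 = -282;  -274 + 282 = 8;  43 − 8 = 35;  40 − 35 = 5

5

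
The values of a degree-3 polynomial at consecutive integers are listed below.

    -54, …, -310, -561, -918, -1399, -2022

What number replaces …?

Using the last 5 terms:
First differences: -251, -357, -481, -623
Second differences: -106, -124, -142
Third differences: -18, -18
Constant third difference = -18.
Extend backward: -106 + 18 = -88;  -251 + 88 = -163;  -310 + 163 = -147

-147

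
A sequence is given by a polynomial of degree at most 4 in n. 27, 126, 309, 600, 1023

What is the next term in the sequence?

1602

D1: 99 , 183 , 291 , 423
D2: 84 , 108 , 132
D3: 24 , 24
The third differences are constant (24).
132 + 24 = 156;  423 + 156 = 579;  1023 + 579 = 1602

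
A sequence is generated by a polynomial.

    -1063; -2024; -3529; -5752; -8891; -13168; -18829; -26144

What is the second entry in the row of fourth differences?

-24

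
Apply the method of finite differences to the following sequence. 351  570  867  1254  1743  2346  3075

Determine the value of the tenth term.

D1: 219 , 297 , 387 , 489 , 603 , 729
D2: 78 , 90 , 102 , 114 , 126
D3: 12 , 12 , 12 , 12
Constant third difference = 12, so extend:
126 + 12 = 138;  729 + 138 = 867;  3075 + 867 = 3942
138 + 12 = 150;  867 + 150 = 1017;  3942 + 1017 = 4959
150 + 12 = 162;  1017 + 162 = 1179;  4959 + 1179 = 6138

6138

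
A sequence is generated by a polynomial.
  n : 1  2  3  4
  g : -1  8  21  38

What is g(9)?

9 , 13 , 17
4 , 4
Second differences constant at 4.
17 + 4 = 21;  38 + 21 = 59
21 + 4 = 25;  59 + 25 = 84
25 + 4 = 29;  84 + 29 = 113
29 + 4 = 33;  113 + 33 = 146
33 + 4 = 37;  146 + 37 = 183

183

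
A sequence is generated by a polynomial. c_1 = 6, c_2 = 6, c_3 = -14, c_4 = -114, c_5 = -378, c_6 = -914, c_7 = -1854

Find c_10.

D1: 0, -20, -100, -264, -536, -940
D2: -20, -80, -164, -272, -404
D3: -60, -84, -108, -132
D4: -24, -24, -24
Fourth differences constant at -24.
-132 − 24 = -156;  -404 − 156 = -560;  -940 − 560 = -1500;  -1854 − 1500 = -3354
-156 − 24 = -180;  -560 − 180 = -740;  -1500 − 740 = -2240;  -3354 − 2240 = -5594
-180 − 24 = -204;  -740 − 204 = -944;  -2240 − 944 = -3184;  -5594 − 3184 = -8778

-8778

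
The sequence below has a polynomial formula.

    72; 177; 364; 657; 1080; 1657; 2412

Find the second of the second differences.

D1: 105, 187, 293, 423, 577, 755
D2: 82, 106, 130, 154, 178
D3: 24, 24, 24, 24

106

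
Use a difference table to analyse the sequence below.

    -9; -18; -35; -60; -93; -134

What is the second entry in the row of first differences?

-17

First differences: -9, -17, -25, -33, -41
Second differences: -8, -8, -8, -8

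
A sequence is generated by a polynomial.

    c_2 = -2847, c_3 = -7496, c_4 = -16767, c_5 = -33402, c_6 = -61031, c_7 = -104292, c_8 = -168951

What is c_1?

First differences: -4649, -9271, -16635, -27629, -43261, -64659
Second differences: -4622, -7364, -10994, -15632, -21398
Third differences: -2742, -3630, -4638, -5766
Fourth differences: -888, -1008, -1128
Fifth differences: -120, -120
The fifth differences are constant at -120.
Work back: -888 + 120 = -768;  -2742 + 768 = -1974;  -4622 + 1974 = -2648;  -4649 + 2648 = -2001;  -2847 + 2001 = -846

-846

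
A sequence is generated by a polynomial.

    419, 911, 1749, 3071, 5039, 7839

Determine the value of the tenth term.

31919

Δ: 492, 838, 1322, 1968, 2800
Δ²: 346, 484, 646, 832
Δ³: 138, 162, 186
Δ⁴: 24, 24
Fourth differences constant at 24.
186 + 24 = 210;  832 + 210 = 1042;  2800 + 1042 = 3842;  7839 + 3842 = 11681
210 + 24 = 234;  1042 + 234 = 1276;  3842 + 1276 = 5118;  11681 + 5118 = 16799
234 + 24 = 258;  1276 + 258 = 1534;  5118 + 1534 = 6652;  16799 + 6652 = 23451
258 + 24 = 282;  1534 + 282 = 1816;  6652 + 1816 = 8468;  23451 + 8468 = 31919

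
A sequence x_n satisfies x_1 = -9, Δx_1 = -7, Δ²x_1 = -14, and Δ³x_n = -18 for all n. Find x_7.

Build the table forward from the leading diagonal:
D3: -18  -18  -18  -18  -18  -18  -18
D2: -14  -32  -50  -68  -86  -104  -122
D1: -7  -21  -53  -103  -171  -257  -361
x: -9  -16  -37  -90  -193  -364  -621

-621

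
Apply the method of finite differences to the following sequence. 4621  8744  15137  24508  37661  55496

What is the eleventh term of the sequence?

253121

D1: 4123, 6393, 9371, 13153, 17835
D2: 2270, 2978, 3782, 4682
D3: 708, 804, 900
D4: 96, 96
The fourth differences are constant (96).
900 + 96 = 996;  4682 + 996 = 5678;  17835 + 5678 = 23513;  55496 + 23513 = 79009
996 + 96 = 1092;  5678 + 1092 = 6770;  23513 + 6770 = 30283;  79009 + 30283 = 109292
1092 + 96 = 1188;  6770 + 1188 = 7958;  30283 + 7958 = 38241;  109292 + 38241 = 147533
1188 + 96 = 1284;  7958 + 1284 = 9242;  38241 + 9242 = 47483;  147533 + 47483 = 195016
1284 + 96 = 1380;  9242 + 1380 = 10622;  47483 + 10622 = 58105;  195016 + 58105 = 253121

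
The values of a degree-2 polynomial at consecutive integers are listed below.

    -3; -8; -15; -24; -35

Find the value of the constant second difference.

-2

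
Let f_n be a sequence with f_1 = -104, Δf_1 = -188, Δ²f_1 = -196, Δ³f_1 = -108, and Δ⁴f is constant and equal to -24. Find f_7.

-6692

Build the table forward from the leading diagonal:
D4: -24  -24  -24  -24  -24  -24  -24
D3: -108  -132  -156  -180  -204  -228  -252
D2: -196  -304  -436  -592  -772  -976  -1204
D1: -188  -384  -688  -1124  -1716  -2488  -3464
f: -104  -292  -676  -1364  -2488  -4204  -6692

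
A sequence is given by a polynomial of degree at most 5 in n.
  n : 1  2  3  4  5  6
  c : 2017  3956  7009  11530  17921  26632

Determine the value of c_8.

53054

D1: 1939 , 3053 , 4521 , 6391 , 8711
D2: 1114 , 1468 , 1870 , 2320
D3: 354 , 402 , 450
D4: 48 , 48
The fourth differences are constant (48).
450 + 48 = 498;  2320 + 498 = 2818;  8711 + 2818 = 11529;  26632 + 11529 = 38161
498 + 48 = 546;  2818 + 546 = 3364;  11529 + 3364 = 14893;  38161 + 14893 = 53054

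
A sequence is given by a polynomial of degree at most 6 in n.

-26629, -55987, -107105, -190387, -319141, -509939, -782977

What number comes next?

-1162435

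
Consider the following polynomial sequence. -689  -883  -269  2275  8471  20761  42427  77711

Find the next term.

131935

Δ: -194 , 614 , 2544 , 6196 , 12290 , 21666 , 35284
Δ²: 808 , 1930 , 3652 , 6094 , 9376 , 13618
Δ³: 1122 , 1722 , 2442 , 3282 , 4242
Δ⁴: 600 , 720 , 840 , 960
Δ⁵: 120 , 120 , 120
The fifth differences are constant (120).
960 + 120 = 1080;  4242 + 1080 = 5322;  13618 + 5322 = 18940;  35284 + 18940 = 54224;  77711 + 54224 = 131935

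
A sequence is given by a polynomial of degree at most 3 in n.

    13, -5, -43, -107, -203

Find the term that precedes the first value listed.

17

Δ: -18, -38, -64, -96
Δ²: -20, -26, -32
Δ³: -6, -6
The third differences are constant at -6.
Work back: -20 + 6 = -14;  -18 + 14 = -4;  13 + 4 = 17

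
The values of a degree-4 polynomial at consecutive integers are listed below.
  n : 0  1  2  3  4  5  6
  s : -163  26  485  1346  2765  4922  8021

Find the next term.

12290

189  459  861  1419  2157  3099
270  402  558  738  942
132  156  180  204
24  24  24
Fourth differences constant at 24.
204 + 24 = 228;  942 + 228 = 1170;  3099 + 1170 = 4269;  8021 + 4269 = 12290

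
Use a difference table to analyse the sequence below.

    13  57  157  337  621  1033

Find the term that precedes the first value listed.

1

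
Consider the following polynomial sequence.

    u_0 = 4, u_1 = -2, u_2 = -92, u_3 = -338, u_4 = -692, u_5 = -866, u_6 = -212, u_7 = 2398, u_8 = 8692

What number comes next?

21118

D1: -6, -90, -246, -354, -174, 654, 2610, 6294
D2: -84, -156, -108, 180, 828, 1956, 3684
D3: -72, 48, 288, 648, 1128, 1728
D4: 120, 240, 360, 480, 600
D5: 120, 120, 120, 120
Constant fifth difference = 120, so extend:
600 + 120 = 720;  1728 + 720 = 2448;  3684 + 2448 = 6132;  6294 + 6132 = 12426;  8692 + 12426 = 21118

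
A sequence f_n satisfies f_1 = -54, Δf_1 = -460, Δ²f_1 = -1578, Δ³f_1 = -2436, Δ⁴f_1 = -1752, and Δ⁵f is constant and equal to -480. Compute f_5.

Build the table forward from the leading diagonal:
Fifth differences: -480  -480  -480  -480  -480
Fourth differences: -1752  -2232  -2712  -3192  -3672
Third differences: -2436  -4188  -6420  -9132  -12324
Second differences: -1578  -4014  -8202  -14622  -23754
First differences: -460  -2038  -6052  -14254  -28876
f: -54  -514  -2552  -8604  -22858

-22858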